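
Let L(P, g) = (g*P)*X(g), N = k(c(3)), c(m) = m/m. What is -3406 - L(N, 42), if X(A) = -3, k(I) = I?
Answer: -3280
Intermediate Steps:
c(m) = 1
N = 1
L(P, g) = -3*P*g (L(P, g) = (g*P)*(-3) = (P*g)*(-3) = -3*P*g)
-3406 - L(N, 42) = -3406 - (-3)*42 = -3406 - 1*(-126) = -3406 + 126 = -3280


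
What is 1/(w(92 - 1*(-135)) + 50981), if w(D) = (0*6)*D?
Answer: 1/50981 ≈ 1.9615e-5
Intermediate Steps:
w(D) = 0 (w(D) = 0*D = 0)
1/(w(92 - 1*(-135)) + 50981) = 1/(0 + 50981) = 1/50981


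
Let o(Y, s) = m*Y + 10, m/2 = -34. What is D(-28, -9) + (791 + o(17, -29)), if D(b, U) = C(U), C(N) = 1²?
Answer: -354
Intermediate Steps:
m = -68 (m = 2*(-34) = -68)
C(N) = 1
D(b, U) = 1
o(Y, s) = 10 - 68*Y (o(Y, s) = -68*Y + 10 = 10 - 68*Y)
D(-28, -9) + (791 + o(17, -29)) = 1 + (791 + (10 - 68*17)) = 1 + (791 + (10 - 1156)) = 1 + (791 - 1146) = 1 - 355 = -354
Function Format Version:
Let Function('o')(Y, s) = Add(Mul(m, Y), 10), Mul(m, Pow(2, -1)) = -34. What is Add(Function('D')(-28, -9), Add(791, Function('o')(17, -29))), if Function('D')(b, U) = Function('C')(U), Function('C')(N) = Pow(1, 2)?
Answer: -354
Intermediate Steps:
m = -68 (m = Mul(2, -34) = -68)
Function('C')(N) = 1
Function('D')(b, U) = 1
Function('o')(Y, s) = Add(10, Mul(-68, Y)) (Function('o')(Y, s) = Add(Mul(-68, Y), 10) = Add(10, Mul(-68, Y)))
Add(Function('D')(-28, -9), Add(791, Function('o')(17, -29))) = Add(1, Add(791, Add(10, Mul(-68, 17)))) = Add(1, Add(791, Add(10, -1156))) = Add(1, Add(791, -1146)) = Add(1, -355) = -354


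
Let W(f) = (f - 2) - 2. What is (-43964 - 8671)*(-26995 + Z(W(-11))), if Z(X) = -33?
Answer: 1422618780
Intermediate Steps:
W(f) = -4 + f (W(f) = (-2 + f) - 2 = -4 + f)
(-43964 - 8671)*(-26995 + Z(W(-11))) = (-43964 - 8671)*(-26995 - 33) = -52635*(-27028) = 1422618780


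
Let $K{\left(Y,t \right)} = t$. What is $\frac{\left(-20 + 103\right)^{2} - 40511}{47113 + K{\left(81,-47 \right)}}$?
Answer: $- \frac{16811}{23533} \approx -0.71436$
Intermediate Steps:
$\frac{\left(-20 + 103\right)^{2} - 40511}{47113 + K{\left(81,-47 \right)}} = \frac{\left(-20 + 103\right)^{2} - 40511}{47113 - 47} = \frac{83^{2} - 40511}{47066} = \left(6889 - 40511\right) \frac{1}{47066} = \left(-33622\right) \frac{1}{47066} = - \frac{16811}{23533}$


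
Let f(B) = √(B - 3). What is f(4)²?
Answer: 1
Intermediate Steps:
f(B) = √(-3 + B)
f(4)² = (√(-3 + 4))² = (√1)² = 1² = 1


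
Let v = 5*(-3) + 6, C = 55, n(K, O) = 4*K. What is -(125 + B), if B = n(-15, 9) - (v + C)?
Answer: -19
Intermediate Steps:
v = -9 (v = -15 + 6 = -9)
B = -106 (B = 4*(-15) - (-9 + 55) = -60 - 1*46 = -60 - 46 = -106)
-(125 + B) = -(125 - 106) = -1*19 = -19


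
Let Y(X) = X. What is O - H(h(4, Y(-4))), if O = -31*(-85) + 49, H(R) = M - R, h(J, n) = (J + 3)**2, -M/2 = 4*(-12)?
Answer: 2637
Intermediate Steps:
M = 96 (M = -8*(-12) = -2*(-48) = 96)
h(J, n) = (3 + J)**2
H(R) = 96 - R
O = 2684 (O = 2635 + 49 = 2684)
O - H(h(4, Y(-4))) = 2684 - (96 - (3 + 4)**2) = 2684 - (96 - 1*7**2) = 2684 - (96 - 1*49) = 2684 - (96 - 49) = 2684 - 1*47 = 2684 - 47 = 2637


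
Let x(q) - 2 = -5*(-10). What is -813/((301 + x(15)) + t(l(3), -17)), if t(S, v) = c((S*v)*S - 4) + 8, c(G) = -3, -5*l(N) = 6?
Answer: -813/358 ≈ -2.2710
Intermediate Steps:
l(N) = -6/5 (l(N) = -1/5*6 = -6/5)
t(S, v) = 5 (t(S, v) = -3 + 8 = 5)
x(q) = 52 (x(q) = 2 - 5*(-10) = 2 + 50 = 52)
-813/((301 + x(15)) + t(l(3), -17)) = -813/((301 + 52) + 5) = -813/(353 + 5) = -813/358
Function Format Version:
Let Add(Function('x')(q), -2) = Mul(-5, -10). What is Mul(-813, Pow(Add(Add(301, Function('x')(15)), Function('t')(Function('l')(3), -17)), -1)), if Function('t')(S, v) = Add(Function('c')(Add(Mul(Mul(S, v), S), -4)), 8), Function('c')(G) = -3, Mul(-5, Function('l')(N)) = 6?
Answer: Rational(-813, 358) ≈ -2.2710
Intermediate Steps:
Function('l')(N) = Rational(-6, 5) (Function('l')(N) = Mul(Rational(-1, 5), 6) = Rational(-6, 5))
Function('t')(S, v) = 5 (Function('t')(S, v) = Add(-3, 8) = 5)
Function('x')(q) = 52 (Function('x')(q) = Add(2, Mul(-5, -10)) = Add(2, 50) = 52)
Mul(-813, Pow(Add(Add(301, Function('x')(15)), Function('t')(Function('l')(3), -17)), -1)) = Mul(-813, Pow(Add(Add(301, 52), 5), -1)) = Mul(-813, Pow(Add(353, 5), -1)) = Mul(-813, Pow(358, -1)) = Mul(-813, Rational(1, 358)) = Rational(-813, 358)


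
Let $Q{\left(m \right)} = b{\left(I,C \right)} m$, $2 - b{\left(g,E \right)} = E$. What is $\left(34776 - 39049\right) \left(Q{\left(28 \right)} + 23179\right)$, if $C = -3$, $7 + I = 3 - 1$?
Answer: $-99642087$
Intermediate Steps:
$I = -5$ ($I = -7 + \left(3 - 1\right) = -7 + 2 = -5$)
$b{\left(g,E \right)} = 2 - E$
$Q{\left(m \right)} = 5 m$ ($Q{\left(m \right)} = \left(2 - -3\right) m = \left(2 + 3\right) m = 5 m$)
$\left(34776 - 39049\right) \left(Q{\left(28 \right)} + 23179\right) = \left(34776 - 39049\right) \left(5 \cdot 28 + 23179\right) = - 4273 \left(140 + 23179\right) = \left(-4273\right) 23319 = -99642087$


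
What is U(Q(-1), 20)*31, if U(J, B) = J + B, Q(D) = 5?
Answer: 775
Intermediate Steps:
U(J, B) = B + J
U(Q(-1), 20)*31 = (20 + 5)*31 = 25*31 = 775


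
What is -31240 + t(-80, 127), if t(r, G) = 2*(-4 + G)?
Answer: -30994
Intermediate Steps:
t(r, G) = -8 + 2*G
-31240 + t(-80, 127) = -31240 + (-8 + 2*127) = -31240 + (-8 + 254) = -31240 + 246 = -30994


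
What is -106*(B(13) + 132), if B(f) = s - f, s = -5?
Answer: -12084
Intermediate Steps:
B(f) = -5 - f
-106*(B(13) + 132) = -106*((-5 - 1*13) + 132) = -106*((-5 - 13) + 132) = -106*(-18 + 132) = -106*114 = -12084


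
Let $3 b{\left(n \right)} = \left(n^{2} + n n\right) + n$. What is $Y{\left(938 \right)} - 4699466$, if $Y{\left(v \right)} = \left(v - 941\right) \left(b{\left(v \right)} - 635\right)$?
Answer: $-6458187$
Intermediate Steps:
$b{\left(n \right)} = \frac{n}{3} + \frac{2 n^{2}}{3}$ ($b{\left(n \right)} = \frac{\left(n^{2} + n n\right) + n}{3} = \frac{\left(n^{2} + n^{2}\right) + n}{3} = \frac{2 n^{2} + n}{3} = \frac{n + 2 n^{2}}{3} = \frac{n}{3} + \frac{2 n^{2}}{3}$)
$Y{\left(v \right)} = \left(-941 + v\right) \left(-635 + \frac{v \left(1 + 2 v\right)}{3}\right)$ ($Y{\left(v \right)} = \left(v - 941\right) \left(\frac{v \left(1 + 2 v\right)}{3} - 635\right) = \left(-941 + v\right) \left(-635 + \frac{v \left(1 + 2 v\right)}{3}\right)$)
$Y{\left(938 \right)} - 4699466 = \left(597535 - 627 \cdot 938^{2} - \frac{2669548}{3} + \frac{2 \cdot 938^{3}}{3}\right) - 4699466 = \left(597535 - 551662188 - \frac{2669548}{3} + \frac{2}{3} \cdot 825293672\right) - 4699466 = \left(597535 - 551662188 - \frac{2669548}{3} + \frac{1650587344}{3}\right) - 4699466 = -1758721 - 4699466 = -6458187$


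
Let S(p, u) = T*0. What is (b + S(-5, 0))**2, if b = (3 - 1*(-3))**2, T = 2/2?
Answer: 1296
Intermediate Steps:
T = 1 (T = 2*(1/2) = 1)
b = 36 (b = (3 + 3)**2 = 6**2 = 36)
S(p, u) = 0 (S(p, u) = 1*0 = 0)
(b + S(-5, 0))**2 = (36 + 0)**2 = 36**2 = 1296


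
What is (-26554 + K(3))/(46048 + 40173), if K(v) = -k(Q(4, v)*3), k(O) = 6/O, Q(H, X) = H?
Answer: -53109/172442 ≈ -0.30798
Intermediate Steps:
K(v) = -1/2 (K(v) = -6/(4*3) = -6/12 = -1*1/2 = -1/2)
(-26554 + K(3))/(46048 + 40173) = (-26554 - 1/2)/(46048 + 40173) = -53109/2/86221 = -53109/2*1/86221 = -53109/172442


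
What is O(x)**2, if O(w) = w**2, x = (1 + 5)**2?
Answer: 1679616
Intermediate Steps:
x = 36 (x = 6**2 = 36)
O(x)**2 = (36**2)**2 = 1296**2 = 1679616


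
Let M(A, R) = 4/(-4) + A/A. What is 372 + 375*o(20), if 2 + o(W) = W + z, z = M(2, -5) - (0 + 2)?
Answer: 6372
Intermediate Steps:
M(A, R) = 0 (M(A, R) = 4*(-¼) + 1 = -1 + 1 = 0)
z = -2 (z = 0 - (0 + 2) = 0 - 1*2 = 0 - 2 = -2)
o(W) = -4 + W (o(W) = -2 + (W - 2) = -2 + (-2 + W) = -4 + W)
372 + 375*o(20) = 372 + 375*(-4 + 20) = 372 + 375*16 = 372 + 6000 = 6372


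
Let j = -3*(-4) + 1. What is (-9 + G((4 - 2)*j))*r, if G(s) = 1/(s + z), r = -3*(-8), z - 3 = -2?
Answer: -1936/9 ≈ -215.11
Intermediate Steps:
z = 1 (z = 3 - 2 = 1)
j = 13 (j = 12 + 1 = 13)
r = 24
G(s) = 1/(1 + s) (G(s) = 1/(s + 1) = 1/(1 + s))
(-9 + G((4 - 2)*j))*r = (-9 + 1/(1 + (4 - 2)*13))*24 = (-9 + 1/(1 + 2*13))*24 = (-9 + 1/(1 + 26))*24 = (-9 + 1/27)*24 = -242/27*24 = -1936/9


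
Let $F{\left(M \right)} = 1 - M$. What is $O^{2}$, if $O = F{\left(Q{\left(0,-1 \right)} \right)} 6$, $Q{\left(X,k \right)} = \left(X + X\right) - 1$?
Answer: $144$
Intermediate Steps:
$Q{\left(X,k \right)} = -1 + 2 X$ ($Q{\left(X,k \right)} = 2 X - 1 = -1 + 2 X$)
$O = 12$ ($O = \left(1 - \left(-1 + 2 \cdot 0\right)\right) 6 = \left(1 - \left(-1 + 0\right)\right) 6 = \left(1 - -1\right) 6 = \left(1 + 1\right) 6 = 2 \cdot 6 = 12$)
$O^{2} = 12^{2} = 144$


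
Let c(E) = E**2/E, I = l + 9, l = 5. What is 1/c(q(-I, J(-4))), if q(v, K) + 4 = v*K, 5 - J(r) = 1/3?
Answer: -3/208 ≈ -0.014423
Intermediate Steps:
I = 14 (I = 5 + 9 = 14)
J(r) = 14/3 (J(r) = 5 - 1/3 = 14/3)
q(v, K) = -4 + K*v (q(v, K) = -4 + v*K = -4 + K*v)
c(E) = E
1/c(q(-I, J(-4))) = 1/(-4 + 14*(-1*14)/3) = 1/(-4 + (14/3)*(-14)) = 1/(-4 - 196/3) = 1/(-208/3) = -3/208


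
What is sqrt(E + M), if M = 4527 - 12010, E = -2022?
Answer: I*sqrt(9505) ≈ 97.494*I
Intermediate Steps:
M = -7483
sqrt(E + M) = sqrt(-2022 - 7483) = sqrt(-9505) = I*sqrt(9505)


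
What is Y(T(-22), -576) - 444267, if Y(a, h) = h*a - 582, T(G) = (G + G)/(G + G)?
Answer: -445425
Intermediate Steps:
T(G) = 1 (T(G) = (2*G)/((2*G)) = (2*G)*(1/(2*G)) = 1)
Y(a, h) = -582 + a*h (Y(a, h) = a*h - 582 = -582 + a*h)
Y(T(-22), -576) - 444267 = (-582 + 1*(-576)) - 444267 = (-582 - 576) - 444267 = -1158 - 444267 = -445425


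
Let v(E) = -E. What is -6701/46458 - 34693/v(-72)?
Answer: -29856479/61944 ≈ -481.99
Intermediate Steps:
-6701/46458 - 34693/v(-72) = -6701/46458 - 34693/((-1*(-72))) = -6701*1/46458 - 34693/72 = -6701/46458 - 34693*1/72 = -6701/46458 - 34693/72 = -29856479/61944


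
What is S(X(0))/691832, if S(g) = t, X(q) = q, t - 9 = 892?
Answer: 53/40696 ≈ 0.0013023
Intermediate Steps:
t = 901 (t = 9 + 892 = 901)
S(g) = 901
S(X(0))/691832 = 901/691832 = 901*(1/691832) = 53/40696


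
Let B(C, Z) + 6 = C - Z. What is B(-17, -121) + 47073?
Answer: 47171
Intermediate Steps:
B(C, Z) = -6 + C - Z (B(C, Z) = -6 + (C - Z) = -6 + C - Z)
B(-17, -121) + 47073 = (-6 - 17 - 1*(-121)) + 47073 = (-6 - 17 + 121) + 47073 = 98 + 47073 = 47171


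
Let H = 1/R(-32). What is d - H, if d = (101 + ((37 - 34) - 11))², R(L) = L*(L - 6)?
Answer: 10517183/1216 ≈ 8649.0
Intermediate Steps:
R(L) = L*(-6 + L)
H = 1/1216 (H = 1/(-32*(-6 - 32)) = 1/(-32*(-38)) = 1/1216 ≈ 0.00082237)
d = 8649 (d = (101 + (3 - 11))² = (101 - 8)² = 93² = 8649)
d - H = 8649 - 1*1/1216 = 8649 - 1/1216 = 10517183/1216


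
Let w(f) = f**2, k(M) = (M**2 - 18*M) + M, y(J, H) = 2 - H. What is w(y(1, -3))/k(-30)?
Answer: 5/282 ≈ 0.017731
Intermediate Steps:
k(M) = M**2 - 17*M
w(y(1, -3))/k(-30) = (2 - 1*(-3))**2/((-30*(-17 - 30))) = (2 + 3)**2/((-30*(-47))) = 5**2/1410 = 25*(1/1410) = 5/282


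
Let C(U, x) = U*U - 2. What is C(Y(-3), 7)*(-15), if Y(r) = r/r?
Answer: 15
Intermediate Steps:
Y(r) = 1
C(U, x) = -2 + U² (C(U, x) = U² - 2 = -2 + U²)
C(Y(-3), 7)*(-15) = (-2 + 1²)*(-15) = (-2 + 1)*(-15) = -1*(-15) = 15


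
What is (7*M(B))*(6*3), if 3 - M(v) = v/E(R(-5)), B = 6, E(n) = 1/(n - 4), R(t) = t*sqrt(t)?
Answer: 3402 + 3780*I*sqrt(5) ≈ 3402.0 + 8452.3*I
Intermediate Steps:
R(t) = t**(3/2)
E(n) = 1/(-4 + n)
M(v) = 3 - v*(-4 - 5*I*sqrt(5)) (M(v) = 3 - v/(1/(-4 + (-5)**(3/2))) = 3 - v/(1/(-4 - 5*I*sqrt(5))) = 3 - v*(-4 - 5*I*sqrt(5)))
(7*M(B))*(6*3) = (7*(3 + 6*(4 + 5*I*sqrt(5))))*(6*3) = (7*(3 + (24 + 30*I*sqrt(5))))*18 = (7*(27 + 30*I*sqrt(5)))*18 = (189 + 210*I*sqrt(5))*18 = 3402 + 3780*I*sqrt(5)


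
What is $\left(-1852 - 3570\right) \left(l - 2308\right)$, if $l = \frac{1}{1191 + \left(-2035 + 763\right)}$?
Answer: $\frac{1013637478}{81} \approx 1.2514 \cdot 10^{7}$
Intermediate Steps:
$l = - \frac{1}{81}$ ($l = \frac{1}{1191 - 1272} = \frac{1}{-81} = - \frac{1}{81} \approx -0.012346$)
$\left(-1852 - 3570\right) \left(l - 2308\right) = \left(-1852 - 3570\right) \left(- \frac{1}{81} - 2308\right) = \left(-5422\right) \left(- \frac{186949}{81}\right) = \frac{1013637478}{81}$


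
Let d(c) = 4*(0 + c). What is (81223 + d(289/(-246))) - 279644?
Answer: -24406361/123 ≈ -1.9843e+5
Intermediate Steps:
d(c) = 4*c
(81223 + d(289/(-246))) - 279644 = (81223 + 4*(289/(-246))) - 279644 = (81223 + 4*(289*(-1/246))) - 279644 = (81223 + 4*(-289/246)) - 279644 = (81223 - 578/123) - 279644 = 9989851/123 - 279644 = -24406361/123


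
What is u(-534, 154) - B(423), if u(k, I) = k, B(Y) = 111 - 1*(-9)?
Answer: -654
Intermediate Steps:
B(Y) = 120 (B(Y) = 111 + 9 = 120)
u(-534, 154) - B(423) = -534 - 1*120 = -534 - 120 = -654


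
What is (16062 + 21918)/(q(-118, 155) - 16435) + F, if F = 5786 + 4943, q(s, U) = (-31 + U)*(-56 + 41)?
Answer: 39249815/3659 ≈ 10727.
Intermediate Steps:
q(s, U) = 465 - 15*U (q(s, U) = (-31 + U)*(-15) = 465 - 15*U)
F = 10729
(16062 + 21918)/(q(-118, 155) - 16435) + F = (16062 + 21918)/((465 - 15*155) - 16435) + 10729 = 37980/((465 - 2325) - 16435) + 10729 = 37980/(-1860 - 16435) + 10729 = 37980/(-18295) + 10729 = 37980*(-1/18295) + 10729 = -7596/3659 + 10729 = 39249815/3659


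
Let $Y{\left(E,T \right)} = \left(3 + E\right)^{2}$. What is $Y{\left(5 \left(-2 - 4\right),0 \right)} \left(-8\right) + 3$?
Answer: $-5829$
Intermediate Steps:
$Y{\left(5 \left(-2 - 4\right),0 \right)} \left(-8\right) + 3 = \left(3 + 5 \left(-2 - 4\right)\right)^{2} \left(-8\right) + 3 = \left(3 + 5 \left(-6\right)\right)^{2} \left(-8\right) + 3 = \left(3 - 30\right)^{2} \left(-8\right) + 3 = \left(-27\right)^{2} \left(-8\right) + 3 = 729 \left(-8\right) + 3 = -5832 + 3 = -5829$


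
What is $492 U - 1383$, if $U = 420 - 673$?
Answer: $-125859$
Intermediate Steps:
$U = -253$ ($U = 420 - 673 = -253$)
$492 U - 1383 = 492 \left(-253\right) - 1383 = -124476 - 1383 = -125859$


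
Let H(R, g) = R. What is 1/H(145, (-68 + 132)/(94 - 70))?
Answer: 1/145 ≈ 0.0068966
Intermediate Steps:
1/H(145, (-68 + 132)/(94 - 70)) = 1/145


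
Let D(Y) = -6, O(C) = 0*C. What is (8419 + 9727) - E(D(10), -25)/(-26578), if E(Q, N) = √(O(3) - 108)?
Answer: 18146 + 3*I*√3/13289 ≈ 18146.0 + 0.00039101*I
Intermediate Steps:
O(C) = 0
E(Q, N) = 6*I*√3 (E(Q, N) = √(0 - 108) = √(-108) = 6*I*√3)
(8419 + 9727) - E(D(10), -25)/(-26578) = (8419 + 9727) - 6*I*√3/(-26578) = 18146 - 6*I*√3*(-1)/26578 = 18146 - (-3)*I*√3/13289 = 18146 + 3*I*√3/13289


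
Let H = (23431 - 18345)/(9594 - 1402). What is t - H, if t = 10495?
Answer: 42984977/4096 ≈ 10494.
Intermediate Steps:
H = 2543/4096 (H = 5086/8192 = 5086*(1/8192) = 2543/4096 ≈ 0.62085)
t - H = 10495 - 1*2543/4096 = 10495 - 2543/4096 = 42984977/4096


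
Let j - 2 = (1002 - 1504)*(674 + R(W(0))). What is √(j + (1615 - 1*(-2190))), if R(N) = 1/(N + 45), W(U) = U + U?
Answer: I*√75274235/15 ≈ 578.41*I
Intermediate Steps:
W(U) = 2*U
R(N) = 1/(45 + N)
j = -15226072/45 (j = 2 + (1002 - 1504)*(674 + 1/(45 + 2*0)) = 2 - 502*(674 + 1/(45 + 0)) = 2 - 502*(674 + 1/45) = 2 - 502*30331/45 = 2 - 15226162/45 = -15226072/45 ≈ -3.3836e+5)
√(j + (1615 - 1*(-2190))) = √(-15226072/45 + (1615 - 1*(-2190))) = √(-15226072/45 + (1615 + 2190)) = √(-15226072/45 + 3805) = √(-15054847/45) = I*√75274235/15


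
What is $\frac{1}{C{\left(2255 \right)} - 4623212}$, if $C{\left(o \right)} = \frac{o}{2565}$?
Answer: $- \frac{513}{2371707305} \approx -2.163 \cdot 10^{-7}$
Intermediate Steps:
$C{\left(o \right)} = \frac{o}{2565}$ ($C{\left(o \right)} = o \frac{1}{2565} = \frac{o}{2565}$)
$\frac{1}{C{\left(2255 \right)} - 4623212} = \frac{1}{\frac{1}{2565} \cdot 2255 - 4623212} = \frac{1}{\frac{451}{513} - 4623212} = \frac{1}{- \frac{2371707305}{513}} = - \frac{513}{2371707305}$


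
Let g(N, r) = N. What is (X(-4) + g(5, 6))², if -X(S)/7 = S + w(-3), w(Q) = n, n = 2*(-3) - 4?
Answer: 10609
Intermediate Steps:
n = -10 (n = -6 - 4 = -10)
w(Q) = -10
X(S) = 70 - 7*S (X(S) = -7*(S - 10) = -7*(-10 + S) = 70 - 7*S)
(X(-4) + g(5, 6))² = ((70 - 7*(-4)) + 5)² = ((70 + 28) + 5)² = (98 + 5)² = 103² = 10609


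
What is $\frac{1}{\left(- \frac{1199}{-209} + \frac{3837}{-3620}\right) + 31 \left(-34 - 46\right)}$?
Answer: $- \frac{68780}{170252723} \approx -0.00040399$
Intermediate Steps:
$\frac{1}{\left(- \frac{1199}{-209} + \frac{3837}{-3620}\right) + 31 \left(-34 - 46\right)} = \frac{1}{\left(\left(-1199\right) \left(- \frac{1}{209}\right) + 3837 \left(- \frac{1}{3620}\right)\right) + 31 \left(-80\right)} = \frac{1}{\left(\frac{109}{19} - \frac{3837}{3620}\right) - 2480} = \frac{1}{\frac{321677}{68780} - 2480} = \frac{1}{- \frac{170252723}{68780}} = - \frac{68780}{170252723}$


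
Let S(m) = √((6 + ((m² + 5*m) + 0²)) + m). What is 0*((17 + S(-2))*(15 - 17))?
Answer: 0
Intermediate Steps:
S(m) = √(6 + m² + 6*m) (S(m) = √((6 + ((m² + 5*m) + 0)) + m) = √((6 + (m² + 5*m)) + m) = √((6 + m² + 5*m) + m) = √(6 + m² + 6*m))
0*((17 + S(-2))*(15 - 17)) = 0*((17 + √(6 + (-2)² + 6*(-2)))*(15 - 17)) = 0*((17 + √(6 + 4 - 12))*(-2)) = 0*((17 + √(-2))*(-2)) = 0*((17 + I*√2)*(-2)) = 0*(-34 - 2*I*√2) = 0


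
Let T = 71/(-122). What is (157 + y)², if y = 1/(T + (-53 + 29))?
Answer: 221578259841/8994001 ≈ 24636.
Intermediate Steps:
T = -71/122 (T = 71*(-1/122) = -71/122 ≈ -0.58197)
y = -122/2999 (y = 1/(-71/122 + (-53 + 29)) = 1/(-71/122 - 24) = 1/(-2999/122) = -122/2999 ≈ -0.040680)
(157 + y)² = (157 - 122/2999)² = (470721/2999)² = 221578259841/8994001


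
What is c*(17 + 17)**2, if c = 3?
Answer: 3468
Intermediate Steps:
c*(17 + 17)**2 = 3*(17 + 17)**2 = 3*34**2 = 3*1156 = 3468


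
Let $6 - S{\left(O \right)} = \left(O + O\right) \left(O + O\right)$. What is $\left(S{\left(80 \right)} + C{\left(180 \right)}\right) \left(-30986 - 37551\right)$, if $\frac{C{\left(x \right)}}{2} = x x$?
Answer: $-2687061622$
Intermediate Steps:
$S{\left(O \right)} = 6 - 4 O^{2}$ ($S{\left(O \right)} = 6 - \left(O + O\right) \left(O + O\right) = 6 - 2 O 2 O = 6 - 4 O^{2}$)
$C{\left(x \right)} = 2 x^{2}$ ($C{\left(x \right)} = 2 x x = 2 x^{2}$)
$\left(S{\left(80 \right)} + C{\left(180 \right)}\right) \left(-30986 - 37551\right) = \left(\left(6 - 4 \cdot 80^{2}\right) + 2 \cdot 180^{2}\right) \left(-30986 - 37551\right) = \left(\left(6 - 25600\right) + 2 \cdot 32400\right) \left(-68537\right) = \left(\left(6 - 25600\right) + 64800\right) \left(-68537\right) = \left(-25594 + 64800\right) \left(-68537\right) = 39206 \left(-68537\right) = -2687061622$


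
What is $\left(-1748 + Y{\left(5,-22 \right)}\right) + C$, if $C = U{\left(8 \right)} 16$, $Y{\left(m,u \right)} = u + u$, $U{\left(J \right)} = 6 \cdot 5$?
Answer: $-1312$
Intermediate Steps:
$U{\left(J \right)} = 30$
$Y{\left(m,u \right)} = 2 u$
$C = 480$ ($C = 30 \cdot 16 = 480$)
$\left(-1748 + Y{\left(5,-22 \right)}\right) + C = \left(-1748 + 2 \left(-22\right)\right) + 480 = \left(-1748 - 44\right) + 480 = -1792 + 480 = -1312$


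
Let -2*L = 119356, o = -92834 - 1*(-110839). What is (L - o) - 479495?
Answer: -557178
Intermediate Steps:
o = 18005 (o = -92834 + 110839 = 18005)
L = -59678 (L = -1/2*119356 = -59678)
(L - o) - 479495 = (-59678 - 1*18005) - 479495 = (-59678 - 18005) - 479495 = -77683 - 479495 = -557178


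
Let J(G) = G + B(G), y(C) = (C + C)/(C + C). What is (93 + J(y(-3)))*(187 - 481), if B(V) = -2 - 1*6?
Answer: -25284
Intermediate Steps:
B(V) = -8 (B(V) = -2 - 6 = -8)
y(C) = 1 (y(C) = (2*C)/((2*C)) = (2*C)*(1/(2*C)) = 1)
J(G) = -8 + G (J(G) = G - 8 = -8 + G)
(93 + J(y(-3)))*(187 - 481) = (93 + (-8 + 1))*(187 - 481) = (93 - 7)*(-294) = 86*(-294) = -25284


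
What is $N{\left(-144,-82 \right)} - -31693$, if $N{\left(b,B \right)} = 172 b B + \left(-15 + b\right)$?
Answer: $2062510$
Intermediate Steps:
$N{\left(b,B \right)} = -15 + b + 172 B b$ ($N{\left(b,B \right)} = 172 B b + \left(-15 + b\right) = -15 + b + 172 B b$)
$N{\left(-144,-82 \right)} - -31693 = \left(-15 - 144 + 172 \left(-82\right) \left(-144\right)\right) - -31693 = \left(-15 - 144 + 2030976\right) + 31693 = 2030817 + 31693 = 2062510$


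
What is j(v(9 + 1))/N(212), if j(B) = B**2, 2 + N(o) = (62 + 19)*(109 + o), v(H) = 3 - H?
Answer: 49/25999 ≈ 0.0018847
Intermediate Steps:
N(o) = 8827 + 81*o (N(o) = -2 + (62 + 19)*(109 + o) = -2 + 81*(109 + o) = -2 + (8829 + 81*o) = 8827 + 81*o)
j(v(9 + 1))/N(212) = (3 - (9 + 1))**2/(8827 + 81*212) = (3 - 1*10)**2/(8827 + 17172) = (3 - 10)**2/25999 = (-7)**2*(1/25999) = 49*(1/25999) = 49/25999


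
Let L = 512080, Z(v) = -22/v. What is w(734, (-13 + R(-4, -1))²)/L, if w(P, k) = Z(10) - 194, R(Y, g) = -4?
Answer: -981/2560400 ≈ -0.00038314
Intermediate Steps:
w(P, k) = -981/5 (w(P, k) = -22/10 - 194 = -22*⅒ - 194 = -11/5 - 194 = -981/5)
w(734, (-13 + R(-4, -1))²)/L = -981/5/512080 = -981/5*1/512080 = -981/2560400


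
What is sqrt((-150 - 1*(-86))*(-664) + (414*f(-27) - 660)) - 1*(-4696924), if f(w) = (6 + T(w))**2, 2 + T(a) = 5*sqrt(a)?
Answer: 4696924 + sqrt(-230990 + 49680*I*sqrt(3)) ≈ 4.697e+6 + 488.61*I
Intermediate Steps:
T(a) = -2 + 5*sqrt(a)
f(w) = (4 + 5*sqrt(w))**2 (f(w) = (6 + (-2 + 5*sqrt(w)))**2 = (4 + 5*sqrt(w))**2)
sqrt((-150 - 1*(-86))*(-664) + (414*f(-27) - 660)) - 1*(-4696924) = sqrt((-150 - 1*(-86))*(-664) + (414*(4 + 5*sqrt(-27))**2 - 660)) - 1*(-4696924) = sqrt((-150 + 86)*(-664) + (414*(4 + 5*(3*I*sqrt(3)))**2 - 660)) + 4696924 = sqrt(-64*(-664) + (414*(4 + 15*I*sqrt(3))**2 - 660)) + 4696924 = sqrt(42496 + (-660 + 414*(4 + 15*I*sqrt(3))**2)) + 4696924 = sqrt(41836 + 414*(4 + 15*I*sqrt(3))**2) + 4696924 = 4696924 + sqrt(41836 + 414*(4 + 15*I*sqrt(3))**2)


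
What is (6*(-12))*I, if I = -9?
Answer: 648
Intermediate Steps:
(6*(-12))*I = (6*(-12))*(-9) = -72*(-9) = 648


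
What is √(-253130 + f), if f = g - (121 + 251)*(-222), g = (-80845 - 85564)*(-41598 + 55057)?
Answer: I*√2239869277 ≈ 47327.0*I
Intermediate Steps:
g = -2239698731 (g = -166409*13459 = -2239698731)
f = -2239616147 (f = -2239698731 - (121 + 251)*(-222) = -2239698731 - 372*(-222) = -2239698731 - 1*(-82584) = -2239698731 + 82584 = -2239616147)
√(-253130 + f) = √(-253130 - 2239616147) = √(-2239869277) = I*√2239869277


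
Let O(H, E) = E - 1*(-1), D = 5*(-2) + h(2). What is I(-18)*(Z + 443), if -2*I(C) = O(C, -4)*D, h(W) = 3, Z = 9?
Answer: -4746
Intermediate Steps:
D = -7 (D = 5*(-2) + 3 = -10 + 3 = -7)
O(H, E) = 1 + E (O(H, E) = E + 1 = 1 + E)
I(C) = -21/2 (I(C) = -(1 - 4)*(-7)/2 = -(-3)*(-7)/2 = -½*21 = -21/2)
I(-18)*(Z + 443) = -21*(9 + 443)/2 = -21/2*452 = -4746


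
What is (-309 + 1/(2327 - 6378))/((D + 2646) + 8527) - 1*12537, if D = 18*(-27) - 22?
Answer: -108329746823/8640783 ≈ -12537.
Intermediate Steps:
D = -508 (D = -486 - 22 = -508)
(-309 + 1/(2327 - 6378))/((D + 2646) + 8527) - 1*12537 = (-309 + 1/(2327 - 6378))/((-508 + 2646) + 8527) - 1*12537 = (-309 + 1/(-4051))/(2138 + 8527) - 12537 = (-309 - 1/4051)/10665 - 12537 = -1251760/4051*1/10665 - 12537 = -250352/8640783 - 12537 = -108329746823/8640783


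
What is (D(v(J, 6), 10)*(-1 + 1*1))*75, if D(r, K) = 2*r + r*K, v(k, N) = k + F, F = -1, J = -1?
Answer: 0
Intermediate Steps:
v(k, N) = -1 + k (v(k, N) = k - 1 = -1 + k)
D(r, K) = 2*r + K*r
(D(v(J, 6), 10)*(-1 + 1*1))*75 = (((-1 - 1)*(2 + 10))*(-1 + 1*1))*75 = ((-2*12)*(-1 + 1))*75 = -24*0*75 = 0*75 = 0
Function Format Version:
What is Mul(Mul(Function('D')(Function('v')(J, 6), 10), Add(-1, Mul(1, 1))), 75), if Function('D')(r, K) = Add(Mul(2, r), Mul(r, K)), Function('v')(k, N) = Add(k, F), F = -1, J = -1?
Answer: 0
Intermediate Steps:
Function('v')(k, N) = Add(-1, k) (Function('v')(k, N) = Add(k, -1) = Add(-1, k))
Function('D')(r, K) = Add(Mul(2, r), Mul(K, r))
Mul(Mul(Function('D')(Function('v')(J, 6), 10), Add(-1, Mul(1, 1))), 75) = Mul(Mul(Mul(Add(-1, -1), Add(2, 10)), Add(-1, Mul(1, 1))), 75) = Mul(Mul(Mul(-2, 12), Add(-1, 1)), 75) = Mul(Mul(-24, 0), 75) = Mul(0, 75) = 0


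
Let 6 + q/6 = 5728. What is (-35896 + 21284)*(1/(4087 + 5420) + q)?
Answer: -4769273876900/9507 ≈ -5.0166e+8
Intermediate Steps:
q = 34332 (q = -36 + 6*5728 = -36 + 34368 = 34332)
(-35896 + 21284)*(1/(4087 + 5420) + q) = (-35896 + 21284)*(1/(4087 + 5420) + 34332) = -14612*(1/9507 + 34332) = -14612*326394325/9507 = -4769273876900/9507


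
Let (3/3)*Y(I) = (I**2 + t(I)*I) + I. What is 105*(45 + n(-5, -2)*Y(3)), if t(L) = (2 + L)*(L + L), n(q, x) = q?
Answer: -48825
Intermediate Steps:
t(L) = 2*L*(2 + L) (t(L) = (2 + L)*(2*L) = 2*L*(2 + L))
Y(I) = I + I**2 + 2*I**2*(2 + I) (Y(I) = (I**2 + (2*I*(2 + I))*I) + I = (I**2 + 2*I**2*(2 + I)) + I = I + I**2 + 2*I**2*(2 + I))
105*(45 + n(-5, -2)*Y(3)) = 105*(45 - 15*(1 + 3 + 2*3*(2 + 3))) = 105*(45 - 15*(1 + 3 + 2*3*5)) = 105*(45 - 15*(1 + 3 + 30)) = 105*(45 - 15*34) = 105*(45 - 5*102) = 105*(45 - 510) = 105*(-465) = -48825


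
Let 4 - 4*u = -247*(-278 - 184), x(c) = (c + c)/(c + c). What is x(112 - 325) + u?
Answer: -57053/2 ≈ -28527.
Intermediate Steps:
x(c) = 1 (x(c) = (2*c)/((2*c)) = (2*c)*(1/(2*c)) = 1)
u = -57055/2 (u = 1 - (-247)*(-278 - 184)/4 = 1 - (-247)*(-462)/4 = 1 - 1/4*114114 = 1 - 57057/2 = -57055/2 ≈ -28528.)
x(112 - 325) + u = 1 - 57055/2 = -57053/2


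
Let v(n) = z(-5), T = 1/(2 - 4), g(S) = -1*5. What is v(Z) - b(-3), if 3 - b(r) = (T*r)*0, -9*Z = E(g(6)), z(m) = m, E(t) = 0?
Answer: -8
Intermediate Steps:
g(S) = -5
T = -½ (T = 1/(-2) = -½ ≈ -0.50000)
Z = 0 (Z = -⅑*0 = 0)
v(n) = -5
b(r) = 3 (b(r) = 3 - (-r/2)*0 = 3 - 1*0 = 3 + 0 = 3)
v(Z) - b(-3) = -5 - 1*3 = -5 - 3 = -8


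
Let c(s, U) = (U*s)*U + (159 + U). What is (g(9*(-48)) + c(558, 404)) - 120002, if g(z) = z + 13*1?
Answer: 90954670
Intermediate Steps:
c(s, U) = 159 + U + s*U**2 (c(s, U) = s*U**2 + (159 + U) = 159 + U + s*U**2)
g(z) = 13 + z (g(z) = z + 13 = 13 + z)
(g(9*(-48)) + c(558, 404)) - 120002 = ((13 + 9*(-48)) + (159 + 404 + 558*404**2)) - 120002 = ((13 - 432) + (159 + 404 + 558*163216)) - 120002 = (-419 + (159 + 404 + 91074528)) - 120002 = (-419 + 91075091) - 120002 = 91074672 - 120002 = 90954670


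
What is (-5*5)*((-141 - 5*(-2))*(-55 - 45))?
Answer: -327500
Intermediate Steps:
(-5*5)*((-141 - 5*(-2))*(-55 - 45)) = -25*(-141 + 10)*(-100) = -(-3275)*(-100) = -25*13100 = -327500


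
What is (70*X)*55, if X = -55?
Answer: -211750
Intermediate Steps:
(70*X)*55 = (70*(-55))*55 = -3850*55 = -211750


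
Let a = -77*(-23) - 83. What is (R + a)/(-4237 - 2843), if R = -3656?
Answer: 82/295 ≈ 0.27797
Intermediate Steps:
a = 1688 (a = 1771 - 83 = 1688)
(R + a)/(-4237 - 2843) = (-3656 + 1688)/(-4237 - 2843) = -1968/(-7080) = -1968*(-1/7080) = 82/295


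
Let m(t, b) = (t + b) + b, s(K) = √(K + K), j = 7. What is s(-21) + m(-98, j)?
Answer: -84 + I*√42 ≈ -84.0 + 6.4807*I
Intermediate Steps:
s(K) = √2*√K (s(K) = √(2*K) = √2*√K)
m(t, b) = t + 2*b (m(t, b) = (b + t) + b = t + 2*b)
s(-21) + m(-98, j) = √2*√(-21) + (-98 + 2*7) = √2*(I*√21) + (-98 + 14) = I*√42 - 84 = -84 + I*√42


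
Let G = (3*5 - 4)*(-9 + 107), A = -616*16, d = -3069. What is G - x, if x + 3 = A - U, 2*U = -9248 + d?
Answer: 9557/2 ≈ 4778.5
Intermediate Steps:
A = -9856
U = -12317/2 (U = (-9248 - 3069)/2 = (½)*(-12317) = -12317/2 ≈ -6158.5)
x = -7401/2 (x = -3 + (-9856 - 1*(-12317/2)) = -3 + (-9856 + 12317/2) = -3 - 7395/2 = -7401/2 ≈ -3700.5)
G = 1078 (G = (15 - 4)*98 = 11*98 = 1078)
G - x = 1078 - 1*(-7401/2) = 1078 + 7401/2 = 9557/2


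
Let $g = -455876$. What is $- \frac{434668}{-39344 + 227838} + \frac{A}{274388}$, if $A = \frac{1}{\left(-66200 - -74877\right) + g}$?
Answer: $- \frac{26668194326195055}{11564676077613364} \approx -2.306$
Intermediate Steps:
$A = - \frac{1}{447199}$ ($A = \frac{1}{\left(-66200 - -74877\right) - 455876} = \frac{1}{\left(-66200 + 74877\right) - 455876} = \frac{1}{8677 - 455876} = \frac{1}{-447199} = - \frac{1}{447199} \approx -2.2361 \cdot 10^{-6}$)
$- \frac{434668}{-39344 + 227838} + \frac{A}{274388} = - \frac{434668}{-39344 + 227838} - \frac{1}{447199 \cdot 274388} = - \frac{434668}{188494} - \frac{1}{122706039212} = \left(-434668\right) \frac{1}{188494} - \frac{1}{122706039212} = - \frac{217334}{94247} - \frac{1}{122706039212} = - \frac{26668194326195055}{11564676077613364}$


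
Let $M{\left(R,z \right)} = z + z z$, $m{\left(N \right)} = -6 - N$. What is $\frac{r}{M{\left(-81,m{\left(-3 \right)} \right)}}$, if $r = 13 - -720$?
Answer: $\frac{733}{6} \approx 122.17$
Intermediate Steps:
$r = 733$ ($r = 13 + 720 = 733$)
$M{\left(R,z \right)} = z + z^{2}$
$\frac{r}{M{\left(-81,m{\left(-3 \right)} \right)}} = \frac{733}{\left(-6 - -3\right) \left(1 - 3\right)} = \frac{733}{\left(-6 + 3\right) \left(1 + \left(-6 + 3\right)\right)} = \frac{733}{\left(-3\right) \left(1 - 3\right)} = \frac{733}{\left(-3\right) \left(-2\right)} = \frac{733}{6}$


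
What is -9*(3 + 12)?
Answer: -135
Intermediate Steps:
-9*(3 + 12) = -9*15 = -135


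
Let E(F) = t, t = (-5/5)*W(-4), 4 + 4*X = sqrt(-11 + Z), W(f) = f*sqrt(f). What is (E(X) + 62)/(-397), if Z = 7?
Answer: -62/397 - 8*I/397 ≈ -0.15617 - 0.020151*I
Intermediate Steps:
W(f) = f**(3/2)
X = -1 + I/2 (X = -1 + sqrt(-11 + 7)/4 = -1 + sqrt(-4)/4 = -1 + (2*I)/4 = -1 + I/2 ≈ -1.0 + 0.5*I)
t = 8*I (t = (-5/5)*(-4)**(3/2) = (-5*1/5)*(-8*I) = -(-8)*I = 8*I ≈ 8.0*I)
E(F) = 8*I
(E(X) + 62)/(-397) = (8*I + 62)/(-397) = (62 + 8*I)*(-1/397) = -62/397 - 8*I/397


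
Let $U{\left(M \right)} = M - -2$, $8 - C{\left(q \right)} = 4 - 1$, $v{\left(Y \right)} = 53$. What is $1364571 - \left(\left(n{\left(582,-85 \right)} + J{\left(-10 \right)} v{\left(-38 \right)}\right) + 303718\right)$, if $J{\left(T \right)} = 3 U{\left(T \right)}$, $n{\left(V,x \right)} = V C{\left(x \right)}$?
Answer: $1059215$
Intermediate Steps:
$C{\left(q \right)} = 5$ ($C{\left(q \right)} = 8 - \left(4 - 1\right) = 8 - 3 = 5$)
$U{\left(M \right)} = 2 + M$ ($U{\left(M \right)} = M + 2 = 2 + M$)
$n{\left(V,x \right)} = 5 V$ ($n{\left(V,x \right)} = V 5 = 5 V$)
$J{\left(T \right)} = 6 + 3 T$ ($J{\left(T \right)} = 3 \left(2 + T\right) = 6 + 3 T$)
$1364571 - \left(\left(n{\left(582,-85 \right)} + J{\left(-10 \right)} v{\left(-38 \right)}\right) + 303718\right) = 1364571 - \left(\left(5 \cdot 582 + \left(6 + 3 \left(-10\right)\right) 53\right) + 303718\right) = 1364571 - \left(\left(2910 + \left(6 - 30\right) 53\right) + 303718\right) = 1364571 - \left(\left(2910 - 1272\right) + 303718\right) = 1364571 - \left(1638 + 303718\right) = 1364571 - 305356 = 1059215$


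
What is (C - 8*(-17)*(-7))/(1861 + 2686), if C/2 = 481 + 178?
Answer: 366/4547 ≈ 0.080493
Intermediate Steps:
C = 1318 (C = 2*(481 + 178) = 2*659 = 1318)
(C - 8*(-17)*(-7))/(1861 + 2686) = (1318 - 8*(-17)*(-7))/(1861 + 2686) = (1318 + 136*(-7))/4547 = (1318 - 952)*(1/4547) = 366*(1/4547) = 366/4547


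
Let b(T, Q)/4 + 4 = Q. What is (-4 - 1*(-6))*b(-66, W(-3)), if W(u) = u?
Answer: -56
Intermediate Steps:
b(T, Q) = -16 + 4*Q
(-4 - 1*(-6))*b(-66, W(-3)) = (-4 - 1*(-6))*(-16 + 4*(-3)) = (-4 + 6)*(-16 - 12) = 2*(-28) = -56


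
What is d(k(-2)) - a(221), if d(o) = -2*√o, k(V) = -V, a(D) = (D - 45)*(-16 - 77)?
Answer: 16368 - 2*√2 ≈ 16365.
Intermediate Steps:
a(D) = 4185 - 93*D (a(D) = (-45 + D)*(-93) = 4185 - 93*D)
d(k(-2)) - a(221) = -2*√2 - (4185 - 93*221) = -2*√2 - (4185 - 20553) = -2*√2 - 1*(-16368) = -2*√2 + 16368 = 16368 - 2*√2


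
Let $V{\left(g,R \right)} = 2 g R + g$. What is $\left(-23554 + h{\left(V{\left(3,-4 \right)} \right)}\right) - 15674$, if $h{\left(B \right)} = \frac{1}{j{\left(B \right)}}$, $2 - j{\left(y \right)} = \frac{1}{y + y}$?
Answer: $- \frac{3334338}{85} \approx -39228.0$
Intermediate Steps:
$j{\left(y \right)} = 2 - \frac{1}{2 y}$ ($j{\left(y \right)} = 2 - \frac{1}{y + y} = 2 - \frac{1}{2 y}$)
$V{\left(g,R \right)} = g + 2 R g$ ($V{\left(g,R \right)} = 2 R g + g = g + 2 R g$)
$h{\left(B \right)} = \frac{1}{2 - \frac{1}{2 B}}$
$\left(-23554 + h{\left(V{\left(3,-4 \right)} \right)}\right) - 15674 = \left(-23554 + \frac{2 \cdot 3 \left(1 + 2 \left(-4\right)\right)}{-1 + 4 \cdot 3 \left(1 + 2 \left(-4\right)\right)}\right) - 15674 = \left(-23554 + \frac{2 \cdot 3 \left(1 - 8\right)}{-1 + 4 \cdot 3 \left(1 - 8\right)}\right) - 15674 = \left(-23554 + \frac{2 \cdot 3 \left(-7\right)}{-1 + 4 \cdot 3 \left(-7\right)}\right) - 15674 = \left(-23554 + 2 \left(-21\right) \frac{1}{-1 + 4 \left(-21\right)}\right) - 15674 = \left(-23554 + 2 \left(-21\right) \frac{1}{-1 - 84}\right) - 15674 = \left(-23554 + 2 \left(-21\right) \frac{1}{-85}\right) - 15674 = \left(-23554 + 2 \left(-21\right) \left(- \frac{1}{85}\right)\right) - 15674 = \left(-23554 + \frac{42}{85}\right) - 15674 = - \frac{2002048}{85} - 15674 = - \frac{3334338}{85}$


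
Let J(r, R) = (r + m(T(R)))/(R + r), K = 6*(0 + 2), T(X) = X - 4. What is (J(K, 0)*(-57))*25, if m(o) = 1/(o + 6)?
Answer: -11875/8 ≈ -1484.4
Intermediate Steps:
T(X) = -4 + X
m(o) = 1/(6 + o)
K = 12 (K = 6*2 = 12)
J(r, R) = (r + 1/(2 + R))/(R + r) (J(r, R) = (r + 1/(6 + (-4 + R)))/(R + r) = (r + 1/(2 + R))/(R + r))
(J(K, 0)*(-57))*25 = (((1 + 12*(2 + 0))/((2 + 0)*(0 + 12)))*(-57))*25 = (((1 + 12*2)/(2*12))*(-57))*25 = (((½)*(1/12)*(1 + 24))*(-57))*25 = (((½)*(1/12)*25)*(-57))*25 = ((25/24)*(-57))*25 = -475/8*25 = -11875/8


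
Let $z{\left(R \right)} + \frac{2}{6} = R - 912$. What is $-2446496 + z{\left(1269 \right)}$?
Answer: $- \frac{7338418}{3} \approx -2.4461 \cdot 10^{6}$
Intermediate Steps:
$z{\left(R \right)} = - \frac{2737}{3} + R$ ($z{\left(R \right)} = - \frac{1}{3} + \left(R - 912\right) = - \frac{1}{3} + \left(-912 + R\right) = - \frac{2737}{3} + R$)
$-2446496 + z{\left(1269 \right)} = -2446496 + \left(- \frac{2737}{3} + 1269\right) = -2446496 + \frac{1070}{3} = - \frac{7338418}{3}$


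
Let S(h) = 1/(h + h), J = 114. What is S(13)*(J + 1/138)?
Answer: 15733/3588 ≈ 4.3849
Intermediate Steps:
S(h) = 1/(2*h)
S(13)*(J + 1/138) = ((½)/13)*(114 + 1/138) = ((½)*(1/13))*(114 + 1/138) = (1/26)*(15733/138) = 15733/3588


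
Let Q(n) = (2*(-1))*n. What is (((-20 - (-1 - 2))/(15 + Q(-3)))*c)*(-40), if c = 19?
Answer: 12920/21 ≈ 615.24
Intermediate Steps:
Q(n) = -2*n
(((-20 - (-1 - 2))/(15 + Q(-3)))*c)*(-40) = (((-20 - (-1 - 2))/(15 - 2*(-3)))*19)*(-40) = (((-20 - 1*(-3))/(15 + 6))*19)*(-40) = (((-20 + 3)/21)*19)*(-40) = (-17*1/21*19)*(-40) = -17/21*19*(-40) = -323/21*(-40) = 12920/21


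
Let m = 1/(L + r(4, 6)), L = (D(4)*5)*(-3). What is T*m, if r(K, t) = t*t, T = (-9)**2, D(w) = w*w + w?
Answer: -27/88 ≈ -0.30682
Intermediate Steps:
D(w) = w + w**2 (D(w) = w**2 + w = w + w**2)
T = 81
L = -300 (L = ((4*(1 + 4))*5)*(-3) = ((4*5)*5)*(-3) = (20*5)*(-3) = 100*(-3) = -300)
r(K, t) = t**2
m = -1/264 (m = 1/(-300 + 6**2) = 1/(-300 + 36) = 1/(-264) = -1/264 ≈ -0.0037879)
T*m = 81*(-1/264) = -27/88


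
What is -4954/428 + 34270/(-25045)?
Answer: -13874049/1071926 ≈ -12.943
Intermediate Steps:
-4954/428 + 34270/(-25045) = -4954*1/428 + 34270*(-1/25045) = -2477/214 - 6854/5009 = -13874049/1071926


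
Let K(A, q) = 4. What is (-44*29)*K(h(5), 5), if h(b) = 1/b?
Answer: -5104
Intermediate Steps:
h(b) = 1/b
(-44*29)*K(h(5), 5) = -44*29*4 = -1276*4 = -5104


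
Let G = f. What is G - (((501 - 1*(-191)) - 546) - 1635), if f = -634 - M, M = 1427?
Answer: -572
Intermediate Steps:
f = -2061 (f = -634 - 1*1427 = -634 - 1427 = -2061)
G = -2061
G - (((501 - 1*(-191)) - 546) - 1635) = -2061 - (((501 - 1*(-191)) - 546) - 1635) = -2061 - (((501 + 191) - 546) - 1635) = -2061 - ((692 - 546) - 1635) = -2061 - (146 - 1635) = -2061 - 1*(-1489) = -2061 + 1489 = -572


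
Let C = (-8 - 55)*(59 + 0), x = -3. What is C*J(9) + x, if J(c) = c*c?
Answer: -301080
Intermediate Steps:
J(c) = c**2
C = -3717 (C = -63*59 = -3717)
C*J(9) + x = -3717*9**2 - 3 = -3717*81 - 3 = -301077 - 3 = -301080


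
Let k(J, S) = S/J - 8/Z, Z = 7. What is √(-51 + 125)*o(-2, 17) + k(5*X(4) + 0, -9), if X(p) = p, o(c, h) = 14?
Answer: -223/140 + 14*√74 ≈ 118.84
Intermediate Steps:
k(J, S) = -8/7 + S/J (k(J, S) = S/J - 8/7 = -8/7 + S/J)
√(-51 + 125)*o(-2, 17) + k(5*X(4) + 0, -9) = √(-51 + 125)*14 + (-8/7 - 9/(5*4 + 0)) = √74*14 + (-8/7 - 9/(20 + 0)) = 14*√74 + (-8/7 - 9/20) = 14*√74 - 223/140 = -223/140 + 14*√74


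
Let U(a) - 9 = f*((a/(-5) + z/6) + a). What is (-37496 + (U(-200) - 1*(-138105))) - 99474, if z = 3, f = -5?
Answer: 3883/2 ≈ 1941.5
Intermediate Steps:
U(a) = 13/2 - 4*a (U(a) = 9 - 5*((a/(-5) + 3/6) + a) = 9 - 5*((a*(-⅕) + 3*(⅙)) + a) = 9 - 5*((-a/5 + ½) + a) = 9 - 5*((½ - a/5) + a) = 9 - 5*(½ + 4*a/5) = 9 + (-5/2 - 4*a) = 13/2 - 4*a)
(-37496 + (U(-200) - 1*(-138105))) - 99474 = (-37496 + ((13/2 - 4*(-200)) - 1*(-138105))) - 99474 = (-37496 + ((13/2 + 800) + 138105)) - 99474 = (-37496 + (1613/2 + 138105)) - 99474 = (-37496 + 277823/2) - 99474 = 202831/2 - 99474 = 3883/2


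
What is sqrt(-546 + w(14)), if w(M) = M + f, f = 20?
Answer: 16*I*sqrt(2) ≈ 22.627*I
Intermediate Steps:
w(M) = 20 + M (w(M) = M + 20 = 20 + M)
sqrt(-546 + w(14)) = sqrt(-546 + (20 + 14)) = sqrt(-546 + 34) = sqrt(-512) = 16*I*sqrt(2)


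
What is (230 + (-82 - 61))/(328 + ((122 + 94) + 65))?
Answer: ⅐ ≈ 0.14286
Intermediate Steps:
(230 + (-82 - 61))/(328 + ((122 + 94) + 65)) = (230 - 143)/(328 + (216 + 65)) = 87/(328 + 281) = 87/609 = 87*(1/609) = ⅐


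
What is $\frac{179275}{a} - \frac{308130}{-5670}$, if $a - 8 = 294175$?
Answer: $\frac{339492952}{6177843} \approx 54.953$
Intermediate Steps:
$a = 294183$ ($a = 8 + 294175 = 294183$)
$\frac{179275}{a} - \frac{308130}{-5670} = \frac{179275}{294183} - \frac{308130}{-5670} = 179275 \cdot \frac{1}{294183} - - \frac{10271}{189} = \frac{179275}{294183} + \frac{10271}{189} = \frac{339492952}{6177843}$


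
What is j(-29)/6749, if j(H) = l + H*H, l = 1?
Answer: 842/6749 ≈ 0.12476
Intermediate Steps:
j(H) = 1 + H**2 (j(H) = 1 + H*H = 1 + H**2)
j(-29)/6749 = (1 + (-29)**2)/6749 = (1 + 841)*(1/6749) = 842*(1/6749) = 842/6749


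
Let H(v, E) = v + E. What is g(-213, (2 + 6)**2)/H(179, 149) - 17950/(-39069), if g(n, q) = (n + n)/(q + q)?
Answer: 368484703/820136448 ≈ 0.44930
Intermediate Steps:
H(v, E) = E + v
g(n, q) = n/q (g(n, q) = (2*n)/((2*q)) = (2*n)*(1/(2*q)) = n/q)
g(-213, (2 + 6)**2)/H(179, 149) - 17950/(-39069) = (-213/(2 + 6)**2)/(149 + 179) - 17950/(-39069) = -213/(8**2)/328 - 17950*(-1/39069) = -213/64*(1/328) + 17950/39069 = -213*1/64*(1/328) + 17950/39069 = -213/64*1/328 + 17950/39069 = -213/20992 + 17950/39069 = 368484703/820136448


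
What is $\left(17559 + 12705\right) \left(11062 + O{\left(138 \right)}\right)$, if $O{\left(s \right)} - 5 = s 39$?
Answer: $497812536$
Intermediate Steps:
$O{\left(s \right)} = 5 + 39 s$ ($O{\left(s \right)} = 5 + s 39 = 5 + 39 s$)
$\left(17559 + 12705\right) \left(11062 + O{\left(138 \right)}\right) = \left(17559 + 12705\right) \left(11062 + \left(5 + 39 \cdot 138\right)\right) = 30264 \left(11062 + \left(5 + 5382\right)\right) = 30264 \left(11062 + 5387\right) = 30264 \cdot 16449 = 497812536$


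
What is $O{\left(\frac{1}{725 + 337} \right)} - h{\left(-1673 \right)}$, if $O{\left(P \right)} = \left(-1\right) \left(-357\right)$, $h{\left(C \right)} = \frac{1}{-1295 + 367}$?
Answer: $\frac{331297}{928} \approx 357.0$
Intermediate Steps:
$h{\left(C \right)} = - \frac{1}{928}$ ($h{\left(C \right)} = \frac{1}{-928} = - \frac{1}{928}$)
$O{\left(P \right)} = 357$
$O{\left(\frac{1}{725 + 337} \right)} - h{\left(-1673 \right)} = 357 - - \frac{1}{928} = 357 + \frac{1}{928} = \frac{331297}{928}$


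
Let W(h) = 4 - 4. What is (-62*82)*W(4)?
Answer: 0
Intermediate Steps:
W(h) = 0
(-62*82)*W(4) = -62*82*0 = -5084*0 = 0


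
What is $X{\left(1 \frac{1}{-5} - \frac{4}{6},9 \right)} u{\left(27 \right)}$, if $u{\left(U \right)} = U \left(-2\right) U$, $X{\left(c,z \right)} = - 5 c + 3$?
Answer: $-10692$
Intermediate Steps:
$X{\left(c,z \right)} = 3 - 5 c$
$u{\left(U \right)} = - 2 U^{2}$ ($u{\left(U \right)} = - 2 U U = - 2 U^{2}$)
$X{\left(1 \frac{1}{-5} - \frac{4}{6},9 \right)} u{\left(27 \right)} = \left(3 - 5 \left(1 \frac{1}{-5} - \frac{4}{6}\right)\right) \left(- 2 \cdot 27^{2}\right) = \left(3 - 5 \left(1 \left(- \frac{1}{5}\right) - \frac{2}{3}\right)\right) \left(\left(-2\right) 729\right) = \left(3 - 5 \left(- \frac{1}{5} - \frac{2}{3}\right)\right) \left(-1458\right) = \left(3 - - \frac{13}{3}\right) \left(-1458\right) = \left(3 + \frac{13}{3}\right) \left(-1458\right) = \frac{22}{3} \left(-1458\right) = -10692$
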